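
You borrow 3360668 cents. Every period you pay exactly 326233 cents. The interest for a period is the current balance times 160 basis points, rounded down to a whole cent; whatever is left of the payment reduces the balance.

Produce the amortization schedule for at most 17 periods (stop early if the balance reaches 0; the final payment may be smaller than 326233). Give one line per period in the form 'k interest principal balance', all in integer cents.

1. interest=⌊3360668·160/10000⌋=53770; principal=326233-53770=272463; balance=3360668-272463=3088205
2. interest=⌊3088205·160/10000⌋=49411; principal=326233-49411=276822; balance=3088205-276822=2811383
3. interest=⌊2811383·160/10000⌋=44982; principal=326233-44982=281251; balance=2811383-281251=2530132
4. interest=⌊2530132·160/10000⌋=40482; principal=326233-40482=285751; balance=2530132-285751=2244381
5. interest=⌊2244381·160/10000⌋=35910; principal=326233-35910=290323; balance=2244381-290323=1954058
6. interest=⌊1954058·160/10000⌋=31264; principal=326233-31264=294969; balance=1954058-294969=1659089
7. interest=⌊1659089·160/10000⌋=26545; principal=326233-26545=299688; balance=1659089-299688=1359401
8. interest=⌊1359401·160/10000⌋=21750; principal=326233-21750=304483; balance=1359401-304483=1054918
9. interest=⌊1054918·160/10000⌋=16878; principal=326233-16878=309355; balance=1054918-309355=745563
10. interest=⌊745563·160/10000⌋=11929; principal=326233-11929=314304; balance=745563-314304=431259
11. interest=⌊431259·160/10000⌋=6900; principal=326233-6900=319333; balance=431259-319333=111926
12. interest=⌊111926·160/10000⌋=1790; principal=min(326233-1790,111926)=111926; balance=111926-111926=0

1 53770 272463 3088205
2 49411 276822 2811383
3 44982 281251 2530132
4 40482 285751 2244381
5 35910 290323 1954058
6 31264 294969 1659089
7 26545 299688 1359401
8 21750 304483 1054918
9 16878 309355 745563
10 11929 314304 431259
11 6900 319333 111926
12 1790 111926 0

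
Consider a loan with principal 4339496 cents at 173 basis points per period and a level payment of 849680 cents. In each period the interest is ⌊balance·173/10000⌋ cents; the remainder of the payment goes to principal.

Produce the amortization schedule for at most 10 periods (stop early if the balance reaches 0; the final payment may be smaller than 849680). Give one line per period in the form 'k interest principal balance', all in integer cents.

1. interest=⌊4339496·173/10000⌋=75073; principal=849680-75073=774607; balance=4339496-774607=3564889
2. interest=⌊3564889·173/10000⌋=61672; principal=849680-61672=788008; balance=3564889-788008=2776881
3. interest=⌊2776881·173/10000⌋=48040; principal=849680-48040=801640; balance=2776881-801640=1975241
4. interest=⌊1975241·173/10000⌋=34171; principal=849680-34171=815509; balance=1975241-815509=1159732
5. interest=⌊1159732·173/10000⌋=20063; principal=849680-20063=829617; balance=1159732-829617=330115
6. interest=⌊330115·173/10000⌋=5710; principal=min(849680-5710,330115)=330115; balance=330115-330115=0

1 75073 774607 3564889
2 61672 788008 2776881
3 48040 801640 1975241
4 34171 815509 1159732
5 20063 829617 330115
6 5710 330115 0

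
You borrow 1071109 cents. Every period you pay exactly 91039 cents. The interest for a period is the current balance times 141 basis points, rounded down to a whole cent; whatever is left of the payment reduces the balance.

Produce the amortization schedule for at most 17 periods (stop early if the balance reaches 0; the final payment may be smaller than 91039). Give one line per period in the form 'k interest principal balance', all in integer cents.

1. interest=⌊1071109·141/10000⌋=15102; principal=91039-15102=75937; balance=1071109-75937=995172
2. interest=⌊995172·141/10000⌋=14031; principal=91039-14031=77008; balance=995172-77008=918164
3. interest=⌊918164·141/10000⌋=12946; principal=91039-12946=78093; balance=918164-78093=840071
4. interest=⌊840071·141/10000⌋=11845; principal=91039-11845=79194; balance=840071-79194=760877
5. interest=⌊760877·141/10000⌋=10728; principal=91039-10728=80311; balance=760877-80311=680566
6. interest=⌊680566·141/10000⌋=9595; principal=91039-9595=81444; balance=680566-81444=599122
7. interest=⌊599122·141/10000⌋=8447; principal=91039-8447=82592; balance=599122-82592=516530
8. interest=⌊516530·141/10000⌋=7283; principal=91039-7283=83756; balance=516530-83756=432774
9. interest=⌊432774·141/10000⌋=6102; principal=91039-6102=84937; balance=432774-84937=347837
10. interest=⌊347837·141/10000⌋=4904; principal=91039-4904=86135; balance=347837-86135=261702
11. interest=⌊261702·141/10000⌋=3689; principal=91039-3689=87350; balance=261702-87350=174352
12. interest=⌊174352·141/10000⌋=2458; principal=91039-2458=88581; balance=174352-88581=85771
13. interest=⌊85771·141/10000⌋=1209; principal=min(91039-1209,85771)=85771; balance=85771-85771=0

1 15102 75937 995172
2 14031 77008 918164
3 12946 78093 840071
4 11845 79194 760877
5 10728 80311 680566
6 9595 81444 599122
7 8447 82592 516530
8 7283 83756 432774
9 6102 84937 347837
10 4904 86135 261702
11 3689 87350 174352
12 2458 88581 85771
13 1209 85771 0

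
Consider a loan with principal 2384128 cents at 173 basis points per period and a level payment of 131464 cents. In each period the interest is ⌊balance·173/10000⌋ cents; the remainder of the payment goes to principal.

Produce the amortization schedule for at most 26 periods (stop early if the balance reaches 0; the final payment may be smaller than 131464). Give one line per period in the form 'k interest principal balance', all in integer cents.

1. interest=⌊2384128·173/10000⌋=41245; principal=131464-41245=90219; balance=2384128-90219=2293909
2. interest=⌊2293909·173/10000⌋=39684; principal=131464-39684=91780; balance=2293909-91780=2202129
3. interest=⌊2202129·173/10000⌋=38096; principal=131464-38096=93368; balance=2202129-93368=2108761
4. interest=⌊2108761·173/10000⌋=36481; principal=131464-36481=94983; balance=2108761-94983=2013778
5. interest=⌊2013778·173/10000⌋=34838; principal=131464-34838=96626; balance=2013778-96626=1917152
6. interest=⌊1917152·173/10000⌋=33166; principal=131464-33166=98298; balance=1917152-98298=1818854
7. interest=⌊1818854·173/10000⌋=31466; principal=131464-31466=99998; balance=1818854-99998=1718856
8. interest=⌊1718856·173/10000⌋=29736; principal=131464-29736=101728; balance=1718856-101728=1617128
9. interest=⌊1617128·173/10000⌋=27976; principal=131464-27976=103488; balance=1617128-103488=1513640
10. interest=⌊1513640·173/10000⌋=26185; principal=131464-26185=105279; balance=1513640-105279=1408361
11. interest=⌊1408361·173/10000⌋=24364; principal=131464-24364=107100; balance=1408361-107100=1301261
12. interest=⌊1301261·173/10000⌋=22511; principal=131464-22511=108953; balance=1301261-108953=1192308
13. interest=⌊1192308·173/10000⌋=20626; principal=131464-20626=110838; balance=1192308-110838=1081470
14. interest=⌊1081470·173/10000⌋=18709; principal=131464-18709=112755; balance=1081470-112755=968715
15. interest=⌊968715·173/10000⌋=16758; principal=131464-16758=114706; balance=968715-114706=854009
16. interest=⌊854009·173/10000⌋=14774; principal=131464-14774=116690; balance=854009-116690=737319
17. interest=⌊737319·173/10000⌋=12755; principal=131464-12755=118709; balance=737319-118709=618610
18. interest=⌊618610·173/10000⌋=10701; principal=131464-10701=120763; balance=618610-120763=497847
19. interest=⌊497847·173/10000⌋=8612; principal=131464-8612=122852; balance=497847-122852=374995
20. interest=⌊374995·173/10000⌋=6487; principal=131464-6487=124977; balance=374995-124977=250018
21. interest=⌊250018·173/10000⌋=4325; principal=131464-4325=127139; balance=250018-127139=122879
22. interest=⌊122879·173/10000⌋=2125; principal=min(131464-2125,122879)=122879; balance=122879-122879=0

1 41245 90219 2293909
2 39684 91780 2202129
3 38096 93368 2108761
4 36481 94983 2013778
5 34838 96626 1917152
6 33166 98298 1818854
7 31466 99998 1718856
8 29736 101728 1617128
9 27976 103488 1513640
10 26185 105279 1408361
11 24364 107100 1301261
12 22511 108953 1192308
13 20626 110838 1081470
14 18709 112755 968715
15 16758 114706 854009
16 14774 116690 737319
17 12755 118709 618610
18 10701 120763 497847
19 8612 122852 374995
20 6487 124977 250018
21 4325 127139 122879
22 2125 122879 0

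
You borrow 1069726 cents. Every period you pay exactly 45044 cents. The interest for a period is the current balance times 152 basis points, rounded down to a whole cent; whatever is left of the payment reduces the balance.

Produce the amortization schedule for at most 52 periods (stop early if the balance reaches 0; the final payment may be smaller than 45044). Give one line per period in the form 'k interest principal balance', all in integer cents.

1 16259 28785 1040941
2 15822 29222 1011719
3 15378 29666 982053
4 14927 30117 951936
5 14469 30575 921361
6 14004 31040 890321
7 13532 31512 858809
8 13053 31991 826818
9 12567 32477 794341
10 12073 32971 761370
11 11572 33472 727898
12 11064 33980 693918
13 10547 34497 659421
14 10023 35021 624400
15 9490 35554 588846
16 8950 36094 552752
17 8401 36643 516109
18 7844 37200 478909
19 7279 37765 441144
20 6705 38339 402805
21 6122 38922 363883
22 5531 39513 324370
23 4930 40114 284256
24 4320 40724 243532
25 3701 41343 202189
26 3073 41971 160218
27 2435 42609 117609
28 1787 43257 74352
29 1130 43914 30438
30 462 30438 0

1. interest=⌊1069726·152/10000⌋=16259; principal=45044-16259=28785; balance=1069726-28785=1040941
2. interest=⌊1040941·152/10000⌋=15822; principal=45044-15822=29222; balance=1040941-29222=1011719
3. interest=⌊1011719·152/10000⌋=15378; principal=45044-15378=29666; balance=1011719-29666=982053
4. interest=⌊982053·152/10000⌋=14927; principal=45044-14927=30117; balance=982053-30117=951936
5. interest=⌊951936·152/10000⌋=14469; principal=45044-14469=30575; balance=951936-30575=921361
6. interest=⌊921361·152/10000⌋=14004; principal=45044-14004=31040; balance=921361-31040=890321
7. interest=⌊890321·152/10000⌋=13532; principal=45044-13532=31512; balance=890321-31512=858809
8. interest=⌊858809·152/10000⌋=13053; principal=45044-13053=31991; balance=858809-31991=826818
9. interest=⌊826818·152/10000⌋=12567; principal=45044-12567=32477; balance=826818-32477=794341
10. interest=⌊794341·152/10000⌋=12073; principal=45044-12073=32971; balance=794341-32971=761370
11. interest=⌊761370·152/10000⌋=11572; principal=45044-11572=33472; balance=761370-33472=727898
12. interest=⌊727898·152/10000⌋=11064; principal=45044-11064=33980; balance=727898-33980=693918
13. interest=⌊693918·152/10000⌋=10547; principal=45044-10547=34497; balance=693918-34497=659421
14. interest=⌊659421·152/10000⌋=10023; principal=45044-10023=35021; balance=659421-35021=624400
15. interest=⌊624400·152/10000⌋=9490; principal=45044-9490=35554; balance=624400-35554=588846
16. interest=⌊588846·152/10000⌋=8950; principal=45044-8950=36094; balance=588846-36094=552752
17. interest=⌊552752·152/10000⌋=8401; principal=45044-8401=36643; balance=552752-36643=516109
18. interest=⌊516109·152/10000⌋=7844; principal=45044-7844=37200; balance=516109-37200=478909
19. interest=⌊478909·152/10000⌋=7279; principal=45044-7279=37765; balance=478909-37765=441144
20. interest=⌊441144·152/10000⌋=6705; principal=45044-6705=38339; balance=441144-38339=402805
21. interest=⌊402805·152/10000⌋=6122; principal=45044-6122=38922; balance=402805-38922=363883
22. interest=⌊363883·152/10000⌋=5531; principal=45044-5531=39513; balance=363883-39513=324370
23. interest=⌊324370·152/10000⌋=4930; principal=45044-4930=40114; balance=324370-40114=284256
24. interest=⌊284256·152/10000⌋=4320; principal=45044-4320=40724; balance=284256-40724=243532
25. interest=⌊243532·152/10000⌋=3701; principal=45044-3701=41343; balance=243532-41343=202189
26. interest=⌊202189·152/10000⌋=3073; principal=45044-3073=41971; balance=202189-41971=160218
27. interest=⌊160218·152/10000⌋=2435; principal=45044-2435=42609; balance=160218-42609=117609
28. interest=⌊117609·152/10000⌋=1787; principal=45044-1787=43257; balance=117609-43257=74352
29. interest=⌊74352·152/10000⌋=1130; principal=45044-1130=43914; balance=74352-43914=30438
30. interest=⌊30438·152/10000⌋=462; principal=min(45044-462,30438)=30438; balance=30438-30438=0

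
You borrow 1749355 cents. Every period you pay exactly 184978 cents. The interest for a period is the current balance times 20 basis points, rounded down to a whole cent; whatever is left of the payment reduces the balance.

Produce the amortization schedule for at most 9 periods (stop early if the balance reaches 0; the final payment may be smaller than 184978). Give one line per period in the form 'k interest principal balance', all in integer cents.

1. interest=⌊1749355·20/10000⌋=3498; principal=184978-3498=181480; balance=1749355-181480=1567875
2. interest=⌊1567875·20/10000⌋=3135; principal=184978-3135=181843; balance=1567875-181843=1386032
3. interest=⌊1386032·20/10000⌋=2772; principal=184978-2772=182206; balance=1386032-182206=1203826
4. interest=⌊1203826·20/10000⌋=2407; principal=184978-2407=182571; balance=1203826-182571=1021255
5. interest=⌊1021255·20/10000⌋=2042; principal=184978-2042=182936; balance=1021255-182936=838319
6. interest=⌊838319·20/10000⌋=1676; principal=184978-1676=183302; balance=838319-183302=655017
7. interest=⌊655017·20/10000⌋=1310; principal=184978-1310=183668; balance=655017-183668=471349
8. interest=⌊471349·20/10000⌋=942; principal=184978-942=184036; balance=471349-184036=287313
9. interest=⌊287313·20/10000⌋=574; principal=184978-574=184404; balance=287313-184404=102909

1 3498 181480 1567875
2 3135 181843 1386032
3 2772 182206 1203826
4 2407 182571 1021255
5 2042 182936 838319
6 1676 183302 655017
7 1310 183668 471349
8 942 184036 287313
9 574 184404 102909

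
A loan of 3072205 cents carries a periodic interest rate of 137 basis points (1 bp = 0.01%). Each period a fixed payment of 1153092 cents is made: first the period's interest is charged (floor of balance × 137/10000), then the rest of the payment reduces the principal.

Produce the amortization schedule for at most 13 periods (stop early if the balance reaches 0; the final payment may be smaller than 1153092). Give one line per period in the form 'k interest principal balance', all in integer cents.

1. interest=⌊3072205·137/10000⌋=42089; principal=1153092-42089=1111003; balance=3072205-1111003=1961202
2. interest=⌊1961202·137/10000⌋=26868; principal=1153092-26868=1126224; balance=1961202-1126224=834978
3. interest=⌊834978·137/10000⌋=11439; principal=min(1153092-11439,834978)=834978; balance=834978-834978=0

1 42089 1111003 1961202
2 26868 1126224 834978
3 11439 834978 0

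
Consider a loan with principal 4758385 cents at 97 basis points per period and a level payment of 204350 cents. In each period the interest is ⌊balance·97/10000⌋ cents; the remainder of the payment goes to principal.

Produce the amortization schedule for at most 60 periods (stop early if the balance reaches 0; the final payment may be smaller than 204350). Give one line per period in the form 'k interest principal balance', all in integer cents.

1 46156 158194 4600191
2 44621 159729 4440462
3 43072 161278 4279184
4 41508 162842 4116342
5 39928 164422 3951920
6 38333 166017 3785903
7 36723 167627 3618276
8 35097 169253 3449023
9 33455 170895 3278128
10 31797 172553 3105575
11 30124 174226 2931349
12 28434 175916 2755433
13 26727 177623 2577810
14 25004 179346 2398464
15 23265 181085 2217379
16 21508 182842 2034537
17 19735 184615 1849922
18 17944 186406 1663516
19 16136 188214 1475302
20 14310 190040 1285262
21 12467 191883 1093379
22 10605 193745 899634
23 8726 195624 704010
24 6828 197522 506488
25 4912 199438 307050
26 2978 201372 105678
27 1025 105678 0

1. interest=⌊4758385·97/10000⌋=46156; principal=204350-46156=158194; balance=4758385-158194=4600191
2. interest=⌊4600191·97/10000⌋=44621; principal=204350-44621=159729; balance=4600191-159729=4440462
3. interest=⌊4440462·97/10000⌋=43072; principal=204350-43072=161278; balance=4440462-161278=4279184
4. interest=⌊4279184·97/10000⌋=41508; principal=204350-41508=162842; balance=4279184-162842=4116342
5. interest=⌊4116342·97/10000⌋=39928; principal=204350-39928=164422; balance=4116342-164422=3951920
6. interest=⌊3951920·97/10000⌋=38333; principal=204350-38333=166017; balance=3951920-166017=3785903
7. interest=⌊3785903·97/10000⌋=36723; principal=204350-36723=167627; balance=3785903-167627=3618276
8. interest=⌊3618276·97/10000⌋=35097; principal=204350-35097=169253; balance=3618276-169253=3449023
9. interest=⌊3449023·97/10000⌋=33455; principal=204350-33455=170895; balance=3449023-170895=3278128
10. interest=⌊3278128·97/10000⌋=31797; principal=204350-31797=172553; balance=3278128-172553=3105575
11. interest=⌊3105575·97/10000⌋=30124; principal=204350-30124=174226; balance=3105575-174226=2931349
12. interest=⌊2931349·97/10000⌋=28434; principal=204350-28434=175916; balance=2931349-175916=2755433
13. interest=⌊2755433·97/10000⌋=26727; principal=204350-26727=177623; balance=2755433-177623=2577810
14. interest=⌊2577810·97/10000⌋=25004; principal=204350-25004=179346; balance=2577810-179346=2398464
15. interest=⌊2398464·97/10000⌋=23265; principal=204350-23265=181085; balance=2398464-181085=2217379
16. interest=⌊2217379·97/10000⌋=21508; principal=204350-21508=182842; balance=2217379-182842=2034537
17. interest=⌊2034537·97/10000⌋=19735; principal=204350-19735=184615; balance=2034537-184615=1849922
18. interest=⌊1849922·97/10000⌋=17944; principal=204350-17944=186406; balance=1849922-186406=1663516
19. interest=⌊1663516·97/10000⌋=16136; principal=204350-16136=188214; balance=1663516-188214=1475302
20. interest=⌊1475302·97/10000⌋=14310; principal=204350-14310=190040; balance=1475302-190040=1285262
21. interest=⌊1285262·97/10000⌋=12467; principal=204350-12467=191883; balance=1285262-191883=1093379
22. interest=⌊1093379·97/10000⌋=10605; principal=204350-10605=193745; balance=1093379-193745=899634
23. interest=⌊899634·97/10000⌋=8726; principal=204350-8726=195624; balance=899634-195624=704010
24. interest=⌊704010·97/10000⌋=6828; principal=204350-6828=197522; balance=704010-197522=506488
25. interest=⌊506488·97/10000⌋=4912; principal=204350-4912=199438; balance=506488-199438=307050
26. interest=⌊307050·97/10000⌋=2978; principal=204350-2978=201372; balance=307050-201372=105678
27. interest=⌊105678·97/10000⌋=1025; principal=min(204350-1025,105678)=105678; balance=105678-105678=0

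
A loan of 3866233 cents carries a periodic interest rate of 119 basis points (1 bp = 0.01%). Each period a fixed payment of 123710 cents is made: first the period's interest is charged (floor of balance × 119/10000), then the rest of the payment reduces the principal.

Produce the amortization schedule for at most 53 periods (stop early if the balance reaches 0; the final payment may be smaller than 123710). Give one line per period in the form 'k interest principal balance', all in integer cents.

1 46008 77702 3788531
2 45083 78627 3709904
3 44147 79563 3630341
4 43201 80509 3549832
5 42243 81467 3468365
6 41273 82437 3385928
7 40292 83418 3302510
8 39299 84411 3218099
9 38295 85415 3132684
10 37278 86432 3046252
11 36250 87460 2958792
12 35209 88501 2870291
13 34156 89554 2780737
14 33090 90620 2690117
15 32012 91698 2598419
16 30921 92789 2505630
17 29816 93894 2411736
18 28699 95011 2316725
19 27569 96141 2220584
20 26424 97286 2123298
21 25267 98443 2024855
22 24095 99615 1925240
23 22910 100800 1824440
24 21710 102000 1722440
25 20497 103213 1619227
26 19268 104442 1514785
27 18025 105685 1409100
28 16768 106942 1302158
29 15495 108215 1193943
30 14207 109503 1084440
31 12904 110806 973634
32 11586 112124 861510
33 10251 113459 748051
34 8901 114809 633242
35 7535 116175 517067
36 6153 117557 399510
37 4754 118956 280554
38 3338 120372 160182
39 1906 121804 38378
40 456 38378 0

1. interest=⌊3866233·119/10000⌋=46008; principal=123710-46008=77702; balance=3866233-77702=3788531
2. interest=⌊3788531·119/10000⌋=45083; principal=123710-45083=78627; balance=3788531-78627=3709904
3. interest=⌊3709904·119/10000⌋=44147; principal=123710-44147=79563; balance=3709904-79563=3630341
4. interest=⌊3630341·119/10000⌋=43201; principal=123710-43201=80509; balance=3630341-80509=3549832
5. interest=⌊3549832·119/10000⌋=42243; principal=123710-42243=81467; balance=3549832-81467=3468365
6. interest=⌊3468365·119/10000⌋=41273; principal=123710-41273=82437; balance=3468365-82437=3385928
7. interest=⌊3385928·119/10000⌋=40292; principal=123710-40292=83418; balance=3385928-83418=3302510
8. interest=⌊3302510·119/10000⌋=39299; principal=123710-39299=84411; balance=3302510-84411=3218099
9. interest=⌊3218099·119/10000⌋=38295; principal=123710-38295=85415; balance=3218099-85415=3132684
10. interest=⌊3132684·119/10000⌋=37278; principal=123710-37278=86432; balance=3132684-86432=3046252
11. interest=⌊3046252·119/10000⌋=36250; principal=123710-36250=87460; balance=3046252-87460=2958792
12. interest=⌊2958792·119/10000⌋=35209; principal=123710-35209=88501; balance=2958792-88501=2870291
13. interest=⌊2870291·119/10000⌋=34156; principal=123710-34156=89554; balance=2870291-89554=2780737
14. interest=⌊2780737·119/10000⌋=33090; principal=123710-33090=90620; balance=2780737-90620=2690117
15. interest=⌊2690117·119/10000⌋=32012; principal=123710-32012=91698; balance=2690117-91698=2598419
16. interest=⌊2598419·119/10000⌋=30921; principal=123710-30921=92789; balance=2598419-92789=2505630
17. interest=⌊2505630·119/10000⌋=29816; principal=123710-29816=93894; balance=2505630-93894=2411736
18. interest=⌊2411736·119/10000⌋=28699; principal=123710-28699=95011; balance=2411736-95011=2316725
19. interest=⌊2316725·119/10000⌋=27569; principal=123710-27569=96141; balance=2316725-96141=2220584
20. interest=⌊2220584·119/10000⌋=26424; principal=123710-26424=97286; balance=2220584-97286=2123298
21. interest=⌊2123298·119/10000⌋=25267; principal=123710-25267=98443; balance=2123298-98443=2024855
22. interest=⌊2024855·119/10000⌋=24095; principal=123710-24095=99615; balance=2024855-99615=1925240
23. interest=⌊1925240·119/10000⌋=22910; principal=123710-22910=100800; balance=1925240-100800=1824440
24. interest=⌊1824440·119/10000⌋=21710; principal=123710-21710=102000; balance=1824440-102000=1722440
25. interest=⌊1722440·119/10000⌋=20497; principal=123710-20497=103213; balance=1722440-103213=1619227
26. interest=⌊1619227·119/10000⌋=19268; principal=123710-19268=104442; balance=1619227-104442=1514785
27. interest=⌊1514785·119/10000⌋=18025; principal=123710-18025=105685; balance=1514785-105685=1409100
28. interest=⌊1409100·119/10000⌋=16768; principal=123710-16768=106942; balance=1409100-106942=1302158
29. interest=⌊1302158·119/10000⌋=15495; principal=123710-15495=108215; balance=1302158-108215=1193943
30. interest=⌊1193943·119/10000⌋=14207; principal=123710-14207=109503; balance=1193943-109503=1084440
31. interest=⌊1084440·119/10000⌋=12904; principal=123710-12904=110806; balance=1084440-110806=973634
32. interest=⌊973634·119/10000⌋=11586; principal=123710-11586=112124; balance=973634-112124=861510
33. interest=⌊861510·119/10000⌋=10251; principal=123710-10251=113459; balance=861510-113459=748051
34. interest=⌊748051·119/10000⌋=8901; principal=123710-8901=114809; balance=748051-114809=633242
35. interest=⌊633242·119/10000⌋=7535; principal=123710-7535=116175; balance=633242-116175=517067
36. interest=⌊517067·119/10000⌋=6153; principal=123710-6153=117557; balance=517067-117557=399510
37. interest=⌊399510·119/10000⌋=4754; principal=123710-4754=118956; balance=399510-118956=280554
38. interest=⌊280554·119/10000⌋=3338; principal=123710-3338=120372; balance=280554-120372=160182
39. interest=⌊160182·119/10000⌋=1906; principal=123710-1906=121804; balance=160182-121804=38378
40. interest=⌊38378·119/10000⌋=456; principal=min(123710-456,38378)=38378; balance=38378-38378=0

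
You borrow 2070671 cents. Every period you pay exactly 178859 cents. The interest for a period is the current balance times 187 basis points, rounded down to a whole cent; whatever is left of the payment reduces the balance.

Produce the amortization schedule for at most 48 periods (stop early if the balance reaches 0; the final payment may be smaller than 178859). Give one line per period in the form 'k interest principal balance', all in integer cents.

1. interest=⌊2070671·187/10000⌋=38721; principal=178859-38721=140138; balance=2070671-140138=1930533
2. interest=⌊1930533·187/10000⌋=36100; principal=178859-36100=142759; balance=1930533-142759=1787774
3. interest=⌊1787774·187/10000⌋=33431; principal=178859-33431=145428; balance=1787774-145428=1642346
4. interest=⌊1642346·187/10000⌋=30711; principal=178859-30711=148148; balance=1642346-148148=1494198
5. interest=⌊1494198·187/10000⌋=27941; principal=178859-27941=150918; balance=1494198-150918=1343280
6. interest=⌊1343280·187/10000⌋=25119; principal=178859-25119=153740; balance=1343280-153740=1189540
7. interest=⌊1189540·187/10000⌋=22244; principal=178859-22244=156615; balance=1189540-156615=1032925
8. interest=⌊1032925·187/10000⌋=19315; principal=178859-19315=159544; balance=1032925-159544=873381
9. interest=⌊873381·187/10000⌋=16332; principal=178859-16332=162527; balance=873381-162527=710854
10. interest=⌊710854·187/10000⌋=13292; principal=178859-13292=165567; balance=710854-165567=545287
11. interest=⌊545287·187/10000⌋=10196; principal=178859-10196=168663; balance=545287-168663=376624
12. interest=⌊376624·187/10000⌋=7042; principal=178859-7042=171817; balance=376624-171817=204807
13. interest=⌊204807·187/10000⌋=3829; principal=178859-3829=175030; balance=204807-175030=29777
14. interest=⌊29777·187/10000⌋=556; principal=min(178859-556,29777)=29777; balance=29777-29777=0

1 38721 140138 1930533
2 36100 142759 1787774
3 33431 145428 1642346
4 30711 148148 1494198
5 27941 150918 1343280
6 25119 153740 1189540
7 22244 156615 1032925
8 19315 159544 873381
9 16332 162527 710854
10 13292 165567 545287
11 10196 168663 376624
12 7042 171817 204807
13 3829 175030 29777
14 556 29777 0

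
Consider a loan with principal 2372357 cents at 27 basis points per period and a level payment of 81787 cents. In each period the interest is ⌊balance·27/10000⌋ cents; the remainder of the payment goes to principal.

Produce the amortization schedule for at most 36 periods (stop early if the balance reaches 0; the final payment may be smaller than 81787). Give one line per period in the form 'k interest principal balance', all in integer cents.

1. interest=⌊2372357·27/10000⌋=6405; principal=81787-6405=75382; balance=2372357-75382=2296975
2. interest=⌊2296975·27/10000⌋=6201; principal=81787-6201=75586; balance=2296975-75586=2221389
3. interest=⌊2221389·27/10000⌋=5997; principal=81787-5997=75790; balance=2221389-75790=2145599
4. interest=⌊2145599·27/10000⌋=5793; principal=81787-5793=75994; balance=2145599-75994=2069605
5. interest=⌊2069605·27/10000⌋=5587; principal=81787-5587=76200; balance=2069605-76200=1993405
6. interest=⌊1993405·27/10000⌋=5382; principal=81787-5382=76405; balance=1993405-76405=1917000
7. interest=⌊1917000·27/10000⌋=5175; principal=81787-5175=76612; balance=1917000-76612=1840388
8. interest=⌊1840388·27/10000⌋=4969; principal=81787-4969=76818; balance=1840388-76818=1763570
9. interest=⌊1763570·27/10000⌋=4761; principal=81787-4761=77026; balance=1763570-77026=1686544
10. interest=⌊1686544·27/10000⌋=4553; principal=81787-4553=77234; balance=1686544-77234=1609310
11. interest=⌊1609310·27/10000⌋=4345; principal=81787-4345=77442; balance=1609310-77442=1531868
12. interest=⌊1531868·27/10000⌋=4136; principal=81787-4136=77651; balance=1531868-77651=1454217
13. interest=⌊1454217·27/10000⌋=3926; principal=81787-3926=77861; balance=1454217-77861=1376356
14. interest=⌊1376356·27/10000⌋=3716; principal=81787-3716=78071; balance=1376356-78071=1298285
15. interest=⌊1298285·27/10000⌋=3505; principal=81787-3505=78282; balance=1298285-78282=1220003
16. interest=⌊1220003·27/10000⌋=3294; principal=81787-3294=78493; balance=1220003-78493=1141510
17. interest=⌊1141510·27/10000⌋=3082; principal=81787-3082=78705; balance=1141510-78705=1062805
18. interest=⌊1062805·27/10000⌋=2869; principal=81787-2869=78918; balance=1062805-78918=983887
19. interest=⌊983887·27/10000⌋=2656; principal=81787-2656=79131; balance=983887-79131=904756
20. interest=⌊904756·27/10000⌋=2442; principal=81787-2442=79345; balance=904756-79345=825411
21. interest=⌊825411·27/10000⌋=2228; principal=81787-2228=79559; balance=825411-79559=745852
22. interest=⌊745852·27/10000⌋=2013; principal=81787-2013=79774; balance=745852-79774=666078
23. interest=⌊666078·27/10000⌋=1798; principal=81787-1798=79989; balance=666078-79989=586089
24. interest=⌊586089·27/10000⌋=1582; principal=81787-1582=80205; balance=586089-80205=505884
25. interest=⌊505884·27/10000⌋=1365; principal=81787-1365=80422; balance=505884-80422=425462
26. interest=⌊425462·27/10000⌋=1148; principal=81787-1148=80639; balance=425462-80639=344823
27. interest=⌊344823·27/10000⌋=931; principal=81787-931=80856; balance=344823-80856=263967
28. interest=⌊263967·27/10000⌋=712; principal=81787-712=81075; balance=263967-81075=182892
29. interest=⌊182892·27/10000⌋=493; principal=81787-493=81294; balance=182892-81294=101598
30. interest=⌊101598·27/10000⌋=274; principal=81787-274=81513; balance=101598-81513=20085
31. interest=⌊20085·27/10000⌋=54; principal=min(81787-54,20085)=20085; balance=20085-20085=0

1 6405 75382 2296975
2 6201 75586 2221389
3 5997 75790 2145599
4 5793 75994 2069605
5 5587 76200 1993405
6 5382 76405 1917000
7 5175 76612 1840388
8 4969 76818 1763570
9 4761 77026 1686544
10 4553 77234 1609310
11 4345 77442 1531868
12 4136 77651 1454217
13 3926 77861 1376356
14 3716 78071 1298285
15 3505 78282 1220003
16 3294 78493 1141510
17 3082 78705 1062805
18 2869 78918 983887
19 2656 79131 904756
20 2442 79345 825411
21 2228 79559 745852
22 2013 79774 666078
23 1798 79989 586089
24 1582 80205 505884
25 1365 80422 425462
26 1148 80639 344823
27 931 80856 263967
28 712 81075 182892
29 493 81294 101598
30 274 81513 20085
31 54 20085 0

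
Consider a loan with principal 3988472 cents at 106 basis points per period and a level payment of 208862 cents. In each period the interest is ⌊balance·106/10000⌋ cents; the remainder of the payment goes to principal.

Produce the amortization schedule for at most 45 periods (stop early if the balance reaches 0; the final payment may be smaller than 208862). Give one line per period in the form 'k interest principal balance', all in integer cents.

1 42277 166585 3821887
2 40512 168350 3653537
3 38727 170135 3483402
4 36924 171938 3311464
5 35101 173761 3137703
6 33259 175603 2962100
7 31398 177464 2784636
8 29517 179345 2605291
9 27616 181246 2424045
10 25694 183168 2240877
11 23753 185109 2055768
12 21791 187071 1868697
13 19808 189054 1679643
14 17804 191058 1488585
15 15779 193083 1295502
16 13732 195130 1100372
17 11663 197199 903173
18 9573 199289 703884
19 7461 201401 502483
20 5326 203536 298947
21 3168 205694 93253
22 988 93253 0

1. interest=⌊3988472·106/10000⌋=42277; principal=208862-42277=166585; balance=3988472-166585=3821887
2. interest=⌊3821887·106/10000⌋=40512; principal=208862-40512=168350; balance=3821887-168350=3653537
3. interest=⌊3653537·106/10000⌋=38727; principal=208862-38727=170135; balance=3653537-170135=3483402
4. interest=⌊3483402·106/10000⌋=36924; principal=208862-36924=171938; balance=3483402-171938=3311464
5. interest=⌊3311464·106/10000⌋=35101; principal=208862-35101=173761; balance=3311464-173761=3137703
6. interest=⌊3137703·106/10000⌋=33259; principal=208862-33259=175603; balance=3137703-175603=2962100
7. interest=⌊2962100·106/10000⌋=31398; principal=208862-31398=177464; balance=2962100-177464=2784636
8. interest=⌊2784636·106/10000⌋=29517; principal=208862-29517=179345; balance=2784636-179345=2605291
9. interest=⌊2605291·106/10000⌋=27616; principal=208862-27616=181246; balance=2605291-181246=2424045
10. interest=⌊2424045·106/10000⌋=25694; principal=208862-25694=183168; balance=2424045-183168=2240877
11. interest=⌊2240877·106/10000⌋=23753; principal=208862-23753=185109; balance=2240877-185109=2055768
12. interest=⌊2055768·106/10000⌋=21791; principal=208862-21791=187071; balance=2055768-187071=1868697
13. interest=⌊1868697·106/10000⌋=19808; principal=208862-19808=189054; balance=1868697-189054=1679643
14. interest=⌊1679643·106/10000⌋=17804; principal=208862-17804=191058; balance=1679643-191058=1488585
15. interest=⌊1488585·106/10000⌋=15779; principal=208862-15779=193083; balance=1488585-193083=1295502
16. interest=⌊1295502·106/10000⌋=13732; principal=208862-13732=195130; balance=1295502-195130=1100372
17. interest=⌊1100372·106/10000⌋=11663; principal=208862-11663=197199; balance=1100372-197199=903173
18. interest=⌊903173·106/10000⌋=9573; principal=208862-9573=199289; balance=903173-199289=703884
19. interest=⌊703884·106/10000⌋=7461; principal=208862-7461=201401; balance=703884-201401=502483
20. interest=⌊502483·106/10000⌋=5326; principal=208862-5326=203536; balance=502483-203536=298947
21. interest=⌊298947·106/10000⌋=3168; principal=208862-3168=205694; balance=298947-205694=93253
22. interest=⌊93253·106/10000⌋=988; principal=min(208862-988,93253)=93253; balance=93253-93253=0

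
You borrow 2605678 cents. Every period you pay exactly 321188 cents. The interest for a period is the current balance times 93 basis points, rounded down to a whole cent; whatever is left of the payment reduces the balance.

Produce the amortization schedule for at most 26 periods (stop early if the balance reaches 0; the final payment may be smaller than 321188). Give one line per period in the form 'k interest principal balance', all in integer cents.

1 24232 296956 2308722
2 21471 299717 2009005
3 18683 302505 1706500
4 15870 305318 1401182
5 13030 308158 1093024
6 10165 311023 782001
7 7272 313916 468085
8 4353 316835 151250
9 1406 151250 0

1. interest=⌊2605678·93/10000⌋=24232; principal=321188-24232=296956; balance=2605678-296956=2308722
2. interest=⌊2308722·93/10000⌋=21471; principal=321188-21471=299717; balance=2308722-299717=2009005
3. interest=⌊2009005·93/10000⌋=18683; principal=321188-18683=302505; balance=2009005-302505=1706500
4. interest=⌊1706500·93/10000⌋=15870; principal=321188-15870=305318; balance=1706500-305318=1401182
5. interest=⌊1401182·93/10000⌋=13030; principal=321188-13030=308158; balance=1401182-308158=1093024
6. interest=⌊1093024·93/10000⌋=10165; principal=321188-10165=311023; balance=1093024-311023=782001
7. interest=⌊782001·93/10000⌋=7272; principal=321188-7272=313916; balance=782001-313916=468085
8. interest=⌊468085·93/10000⌋=4353; principal=321188-4353=316835; balance=468085-316835=151250
9. interest=⌊151250·93/10000⌋=1406; principal=min(321188-1406,151250)=151250; balance=151250-151250=0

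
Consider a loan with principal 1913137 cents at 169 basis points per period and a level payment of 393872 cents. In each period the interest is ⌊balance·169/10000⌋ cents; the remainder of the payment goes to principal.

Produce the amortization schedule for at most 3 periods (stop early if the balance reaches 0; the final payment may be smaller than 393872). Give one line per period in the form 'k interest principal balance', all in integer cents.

1. interest=⌊1913137·169/10000⌋=32332; principal=393872-32332=361540; balance=1913137-361540=1551597
2. interest=⌊1551597·169/10000⌋=26221; principal=393872-26221=367651; balance=1551597-367651=1183946
3. interest=⌊1183946·169/10000⌋=20008; principal=393872-20008=373864; balance=1183946-373864=810082

1 32332 361540 1551597
2 26221 367651 1183946
3 20008 373864 810082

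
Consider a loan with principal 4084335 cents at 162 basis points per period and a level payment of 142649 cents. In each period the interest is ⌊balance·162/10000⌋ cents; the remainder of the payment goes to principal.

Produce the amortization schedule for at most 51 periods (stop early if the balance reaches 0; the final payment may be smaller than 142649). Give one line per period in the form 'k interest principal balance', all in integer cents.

1 66166 76483 4007852
2 64927 77722 3930130
3 63668 78981 3851149
4 62388 80261 3770888
5 61088 81561 3689327
6 59767 82882 3606445
7 58424 84225 3522220
8 57059 85590 3436630
9 55673 86976 3349654
10 54264 88385 3261269
11 52832 89817 3171452
12 51377 91272 3080180
13 49898 92751 2987429
14 48396 94253 2893176
15 46869 95780 2797396
16 45317 97332 2700064
17 43741 98908 2601156
18 42138 100511 2500645
19 40510 102139 2398506
20 38855 103794 2294712
21 37174 105475 2189237
22 35465 107184 2082053
23 33729 108920 1973133
24 31964 110685 1862448
25 30171 112478 1749970
26 28349 114300 1635670
27 26497 116152 1519518
28 24616 118033 1401485
29 22704 119945 1281540
30 20760 121889 1159651
31 18786 123863 1035788
32 16779 125870 909918
33 14740 127909 782009
34 12668 129981 652028
35 10562 132087 519941
36 8423 134226 385715
37 6248 136401 249314
38 4038 138611 110703
39 1793 110703 0

1. interest=⌊4084335·162/10000⌋=66166; principal=142649-66166=76483; balance=4084335-76483=4007852
2. interest=⌊4007852·162/10000⌋=64927; principal=142649-64927=77722; balance=4007852-77722=3930130
3. interest=⌊3930130·162/10000⌋=63668; principal=142649-63668=78981; balance=3930130-78981=3851149
4. interest=⌊3851149·162/10000⌋=62388; principal=142649-62388=80261; balance=3851149-80261=3770888
5. interest=⌊3770888·162/10000⌋=61088; principal=142649-61088=81561; balance=3770888-81561=3689327
6. interest=⌊3689327·162/10000⌋=59767; principal=142649-59767=82882; balance=3689327-82882=3606445
7. interest=⌊3606445·162/10000⌋=58424; principal=142649-58424=84225; balance=3606445-84225=3522220
8. interest=⌊3522220·162/10000⌋=57059; principal=142649-57059=85590; balance=3522220-85590=3436630
9. interest=⌊3436630·162/10000⌋=55673; principal=142649-55673=86976; balance=3436630-86976=3349654
10. interest=⌊3349654·162/10000⌋=54264; principal=142649-54264=88385; balance=3349654-88385=3261269
11. interest=⌊3261269·162/10000⌋=52832; principal=142649-52832=89817; balance=3261269-89817=3171452
12. interest=⌊3171452·162/10000⌋=51377; principal=142649-51377=91272; balance=3171452-91272=3080180
13. interest=⌊3080180·162/10000⌋=49898; principal=142649-49898=92751; balance=3080180-92751=2987429
14. interest=⌊2987429·162/10000⌋=48396; principal=142649-48396=94253; balance=2987429-94253=2893176
15. interest=⌊2893176·162/10000⌋=46869; principal=142649-46869=95780; balance=2893176-95780=2797396
16. interest=⌊2797396·162/10000⌋=45317; principal=142649-45317=97332; balance=2797396-97332=2700064
17. interest=⌊2700064·162/10000⌋=43741; principal=142649-43741=98908; balance=2700064-98908=2601156
18. interest=⌊2601156·162/10000⌋=42138; principal=142649-42138=100511; balance=2601156-100511=2500645
19. interest=⌊2500645·162/10000⌋=40510; principal=142649-40510=102139; balance=2500645-102139=2398506
20. interest=⌊2398506·162/10000⌋=38855; principal=142649-38855=103794; balance=2398506-103794=2294712
21. interest=⌊2294712·162/10000⌋=37174; principal=142649-37174=105475; balance=2294712-105475=2189237
22. interest=⌊2189237·162/10000⌋=35465; principal=142649-35465=107184; balance=2189237-107184=2082053
23. interest=⌊2082053·162/10000⌋=33729; principal=142649-33729=108920; balance=2082053-108920=1973133
24. interest=⌊1973133·162/10000⌋=31964; principal=142649-31964=110685; balance=1973133-110685=1862448
25. interest=⌊1862448·162/10000⌋=30171; principal=142649-30171=112478; balance=1862448-112478=1749970
26. interest=⌊1749970·162/10000⌋=28349; principal=142649-28349=114300; balance=1749970-114300=1635670
27. interest=⌊1635670·162/10000⌋=26497; principal=142649-26497=116152; balance=1635670-116152=1519518
28. interest=⌊1519518·162/10000⌋=24616; principal=142649-24616=118033; balance=1519518-118033=1401485
29. interest=⌊1401485·162/10000⌋=22704; principal=142649-22704=119945; balance=1401485-119945=1281540
30. interest=⌊1281540·162/10000⌋=20760; principal=142649-20760=121889; balance=1281540-121889=1159651
31. interest=⌊1159651·162/10000⌋=18786; principal=142649-18786=123863; balance=1159651-123863=1035788
32. interest=⌊1035788·162/10000⌋=16779; principal=142649-16779=125870; balance=1035788-125870=909918
33. interest=⌊909918·162/10000⌋=14740; principal=142649-14740=127909; balance=909918-127909=782009
34. interest=⌊782009·162/10000⌋=12668; principal=142649-12668=129981; balance=782009-129981=652028
35. interest=⌊652028·162/10000⌋=10562; principal=142649-10562=132087; balance=652028-132087=519941
36. interest=⌊519941·162/10000⌋=8423; principal=142649-8423=134226; balance=519941-134226=385715
37. interest=⌊385715·162/10000⌋=6248; principal=142649-6248=136401; balance=385715-136401=249314
38. interest=⌊249314·162/10000⌋=4038; principal=142649-4038=138611; balance=249314-138611=110703
39. interest=⌊110703·162/10000⌋=1793; principal=min(142649-1793,110703)=110703; balance=110703-110703=0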